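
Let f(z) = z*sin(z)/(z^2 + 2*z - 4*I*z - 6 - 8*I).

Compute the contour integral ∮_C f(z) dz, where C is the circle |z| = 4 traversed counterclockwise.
By the residue theorem, ∮_C f(z) dz = 2πi · (sum of the residues of f at the poles inside |z| = 4).

The denominator factors as (z - 1 - 3*I)*(z + 3 - I), so the singularities of f are simple poles at z = 1 + 3*I, z = -3 + I.
  |1 + 3*I|² = 10 < 16 = 4², so this pole is inside the contour.
  |-3 + I|² = 10 < 16 = 4², so this pole is inside the contour.

With P(z) = z*sin(z) and Q(z) = z^2 + 2*z - 4*I*z - 6 - 8*I, each pole is simple, so Res(f, z₀) = P(z₀)/Q'(z₀) with Q'(z) = 2*z + 2 - 4*I.
  Res(f, 1 + 3*I) = P(1 + 3*I)/Q'(1 + 3*I) = ((1 + 3*I)*sin(1 + 3*I))/(4 + 2*I) = (1/2 + I/2)*sin(1 + 3*I)
  Res(f, -3 + I) = P(-3 + I)/Q'(-3 + I) = ((3 - I)*sin(3 - I))/(-4 - 2*I) = (-1/2 + I/2)*sin(3 - I)

Sum of residues inside C: (-1/2 + I/2)*sin(3 - I) + (1/2 + I/2)*sin(1 + 3*I)
∮_C f(z) dz = 2πi · ((-1/2 + I/2)*sin(3 - I) + (1/2 + I/2)*sin(1 + 3*I)) = pi*(-1 - I)*sin(3 - I) + pi*(-1 + I)*sin(1 + 3*I)

Final answer: pi*(-1 - I)*sin(3 - I) + pi*(-1 + I)*sin(1 + 3*I)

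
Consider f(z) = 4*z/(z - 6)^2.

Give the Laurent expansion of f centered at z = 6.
Put w = z - (6), i.e. z = w + 6. The denominator is w^2, so it suffices to rewrite the numerator in powers of w.

P(z) = 4*z
P(w + 6) = 24 + 4*w

Dividing each term by w^2:
  f = 24/w^2 + 4/w

Substituting back w = z - 6:
  f(z) = 24/(z - 6)^2 + 4/(z - 6)

The series is finite because the numerator is a polynomial; the negative powers form the principal part, and the coefficient of 1/(z - 6) gives Res(f, 6) = 4.

Final answer: 24/(z - 6)^2 + 4/(z - 6)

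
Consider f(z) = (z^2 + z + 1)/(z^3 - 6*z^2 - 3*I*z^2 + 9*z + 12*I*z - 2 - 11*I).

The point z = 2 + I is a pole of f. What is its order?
Factor the denominator:
  z^3 - 6*z^2 - 3*I*z^2 + 9*z + 12*I*z - 2 - 11*I = (z - 2 - I)^3

The numerator P(z) = z^2 + z + 1 has P(2 + I) = 6 + 5*I ≠ 0, so no factor of (z - 2 - I) cancels.
Near z = 2 + I we can therefore write f(z) = g(z)/(z - 2 - I)^3 with g analytic at 2 + I and g(2 + I) ≠ 0 (g is just the numerator).

Hence z = 2 + I is a pole of order 3.

Final answer: 3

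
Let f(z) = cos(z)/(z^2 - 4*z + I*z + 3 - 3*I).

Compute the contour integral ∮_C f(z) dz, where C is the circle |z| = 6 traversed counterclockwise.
pi*(-2/5 - 4*I/5)*cos(1 - I) + pi*(2/5 + 4*I/5)*cos(3)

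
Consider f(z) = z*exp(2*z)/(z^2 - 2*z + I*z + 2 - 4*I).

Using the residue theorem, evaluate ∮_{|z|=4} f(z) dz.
By the residue theorem, ∮_C f(z) dz = 2πi · (sum of the residues of f at the poles inside |z| = 4).

The denominator factors as (z + 2*I)*(z - 2 - I), so the singularities of f are simple poles at z = -2*I, z = 2 + I.
  |-2*I|² = 4 < 16 = 4², so this pole is inside the contour.
  |2 + I|² = 5 < 16 = 4², so this pole is inside the contour.

With P(z) = z*exp(2*z) and Q(z) = z^2 - 2*z + I*z + 2 - 4*I, each pole is simple, so Res(f, z₀) = P(z₀)/Q'(z₀) with Q'(z) = 2*z - 2 + I.
  Res(f, -2*I) = P(-2*I)/Q'(-2*I) = (-2*I*exp(-4*I))/(-2 - 3*I) = (6/13 + 4*I/13)*exp(-4*I)
  Res(f, 2 + I) = P(2 + I)/Q'(2 + I) = ((2 + I)*exp(4 + 2*I))/(2 + 3*I) = (7/13 - 4*I/13)*exp(4 + 2*I)

Sum of residues inside C: (6/13 + 4*I/13)*exp(-4*I) + (7/13 - 4*I/13)*exp(4 + 2*I)
∮_C f(z) dz = 2πi · ((6/13 + 4*I/13)*exp(-4*I) + (7/13 - 4*I/13)*exp(4 + 2*I)) = pi*(-8/13 + 12*I/13)*exp(-4*I) + pi*(8/13 + 14*I/13)*exp(4 + 2*I)

Final answer: pi*(-8/13 + 12*I/13)*exp(-4*I) + pi*(8/13 + 14*I/13)*exp(4 + 2*I)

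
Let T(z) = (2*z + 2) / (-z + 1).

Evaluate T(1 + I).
Substitute z = 1 + I:
  numerator:   2*(1 + I) + 2 = 4 + 2*I
  denominator: -(1 + I) + 1 = -I
T(1 + I) = (4 + 2*I)/(-I); multiplying numerator and denominator by the conjugate I gives (-2 + 4*I)/1 = -2 + 4*I

Final answer: -2 + 4*I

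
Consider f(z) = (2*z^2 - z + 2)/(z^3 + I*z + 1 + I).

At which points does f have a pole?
The singularities of f are the zeros of the denominator. Factoring,
  z^3 + I*z + 1 + I = (z - I)*(z + 1)*(z - 1 + I)
so the candidates are z = I, z = -1, z = 1 - I.

Check the numerator P(z) = 2*z^2 - z + 2 at each one:
  P(I) = -I ≠ 0, so z = I is a (simple) pole.
  P(-1) = 5 ≠ 0, so z = -1 is a (simple) pole.
  P(1 - I) = 1 - 3*I ≠ 0, so z = 1 - I is a (simple) pole.

Poles of f: {-1, I, 1 - I}

Final answer: {-1, I, 1 - I}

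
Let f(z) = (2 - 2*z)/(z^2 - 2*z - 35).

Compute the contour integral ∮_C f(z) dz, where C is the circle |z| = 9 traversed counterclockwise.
By the residue theorem, ∮_C f(z) dz = 2πi · (sum of the residues of f at the poles inside |z| = 9).

The denominator factors as (z + 5)*(z - 7), so the singularities of f are simple poles at z = -5, z = 7.
  |-5|² = 25 < 81 = 9², so this pole is inside the contour.
  |7|² = 49 < 81 = 9², so this pole is inside the contour.

With P(z) = 2 - 2*z and Q(z) = z^2 - 2*z - 35, each pole is simple, so Res(f, z₀) = P(z₀)/Q'(z₀) with Q'(z) = 2*z - 2.
  Res(f, -5) = P(-5)/Q'(-5) = (12)/(-12) = -1
  Res(f, 7) = P(7)/Q'(7) = (-12)/(12) = -1

Sum of residues inside C: -2
∮_C f(z) dz = 2πi · (-2) = -4*I*pi

Final answer: -4*I*pi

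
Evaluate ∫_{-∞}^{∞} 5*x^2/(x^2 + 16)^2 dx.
Let f(z) = 5*z^2/(z^2 + 16)^2. The denominator has no real zeros and deg Q - deg P = 2 ≥ 2, so the integral of f over the upper semicircle |z| = R tends to 0 as R → ∞. Closing the contour in the upper half-plane,
  ∫_{-∞}^{∞} f(x) dx = 2πi · Σ Res(f, z_k)  over the poles with Im z_k > 0.

Zeros of the denominator: z^2 + 16 = 0 gives z = ±4*I.
Upper half-plane: z = 4*I (a pole of order 2).

Write f(z) = g(z)/(z - 4*I)^2 with g(z) = 5*z^2/(z + 4*I)^2. For a double pole, Res(f, z₀) = g'(z₀):
  g'(z) = 40*I*z/(z + 4*I)^3
  Res(f, 4*I) = g'(4*I) = -5*I/16

∫_{-∞}^{∞} f(x) dx = 2πi · (-5*I/16) = 5*pi/8

Final answer: 5*pi/8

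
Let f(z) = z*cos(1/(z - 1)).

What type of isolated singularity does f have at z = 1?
Let u = z - 1. Then
  cos(1/u) = Σ_{k≥0} (-1)^k (1)^(2k)/((2k)!·u^(2k)) = 1 - 1/(2*u^2) + 1/(24*u^4) + ...
which has infinitely many negative powers of u, so cos(1/(z - 1)) has an essential singularity at z = 1.
The extra factor z is a nonzero polynomial; if the product had at most a pole at z = 1, dividing by that polynomial would leave cos(1/(z - 1)) with at most a pole too — contradiction. (Equivalently, the product's Laurent series still has infinitely many negative powers.)
So the singularity is essential.

Final answer: essential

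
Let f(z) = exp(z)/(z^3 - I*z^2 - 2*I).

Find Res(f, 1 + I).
Write f(z) = P(z)/Q(z) with P(z) = exp(z) and Q(z) = z^3 - I*z^2 - 2*I.
The denominator factors as Q(z) = (z - 1 - I)*(z + I)*(z + 1 - I), so z = 1 + I is a simple zero of Q and P is analytic there; z = 1 + I is therefore a simple pole and
  Res(f, z₀) = P(z₀)/Q'(z₀).

Q'(z) = 3*z^2 - 2*I*z, so Q'(1 + I) = 2 + 4*I.
P(1 + I) = exp(1 + I).

Res(f, 1 + I) = (exp(1 + I))/(2 + 4*I) = (1/10 - I/5)*exp(1 + I)

Final answer: (1/10 - I/5)*exp(1 + I)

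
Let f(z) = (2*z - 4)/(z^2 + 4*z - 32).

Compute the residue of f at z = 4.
Write f(z) = P(z)/Q(z) with P(z) = 2*z - 4 and Q(z) = z^2 + 4*z - 32.
The denominator factors as Q(z) = (z - 4)*(z + 8), so z = 4 is a simple zero of Q and P is analytic there; z = 4 is therefore a simple pole and
  Res(f, z₀) = P(z₀)/Q'(z₀).

Q'(z) = 2*z + 4, so Q'(4) = 12.
P(4) = 4.

Res(f, 4) = (4)/(12) = 1/3

Final answer: 1/3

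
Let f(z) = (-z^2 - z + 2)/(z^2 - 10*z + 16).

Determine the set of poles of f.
The singularities of f are the zeros of the denominator. Factoring,
  z^2 - 10*z + 16 = (z - 2)*(z - 8)
so the candidates are z = 2, z = 8.

Check the numerator P(z) = -z^2 - z + 2 at each one:
  P(2) = -4 ≠ 0, so z = 2 is a (simple) pole.
  P(8) = -70 ≠ 0, so z = 8 is a (simple) pole.

Poles of f: {2, 8}

Final answer: {2, 8}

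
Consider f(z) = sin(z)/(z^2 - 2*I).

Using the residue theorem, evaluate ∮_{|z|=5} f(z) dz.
pi*(1 + I)*sin(1 + I)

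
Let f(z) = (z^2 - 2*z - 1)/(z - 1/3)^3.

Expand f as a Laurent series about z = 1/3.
Put w = z - (1/3), i.e. z = w + 1/3. The denominator is w^3, so it suffices to rewrite the numerator in powers of w.

P(z) = z^2 - 2*z - 1
P(w + 1/3) = -14/9 - 4*w/3 + w^2

Dividing each term by w^3:
  f = -14/(9*w^3) - 4/(3*w^2) + 1/w

Substituting back w = z - 1/3:
  f(z) = -14/(9*(z - 1/3)^3) - 4/(3*(z - 1/3)^2) + 1/(z - 1/3)

The series is finite because the numerator is a polynomial; the negative powers form the principal part, and the coefficient of 1/(z - 1/3) gives Res(f, 1/3) = 1.

Final answer: -14/(9*(z - 1/3)^3) - 4/(3*(z - 1/3)^2) + 1/(z - 1/3)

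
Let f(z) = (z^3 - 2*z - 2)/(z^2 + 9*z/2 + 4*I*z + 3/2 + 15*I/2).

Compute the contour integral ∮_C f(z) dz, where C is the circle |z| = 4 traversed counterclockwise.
By the residue theorem, ∮_C f(z) dz = 2πi · (sum of the residues of f at the poles inside |z| = 4).

The denominator factors as (z + 3/2 + I)*(z + 3 + 3*I), so the singularities of f are simple poles at z = -3/2 - I, z = -3 - 3*I.
  |-3/2 - I|² = 13/4 < 16 = 4², so this pole is inside the contour.
  |-3 - 3*I|² = 18 > 16 = 4², so this pole is outside the contour.

With P(z) = z^3 - 2*z - 2 and Q(z) = z^2 + 9*z/2 + 4*I*z + 3/2 + 15*I/2, each pole is simple, so Res(f, z₀) = P(z₀)/Q'(z₀) with Q'(z) = 2*z + 9/2 + 4*I.
  Res(f, -3/2 - I) = P(-3/2 - I)/Q'(-3/2 - I) = (17/8 - 15*I/4)/(3/2 + 2*I) = -69/100 - 79*I/50

∮_C f(z) dz = 2πi · (-69/100 - 79*I/50) = pi*(79/25 - 69*I/50)

Final answer: pi*(79/25 - 69*I/50)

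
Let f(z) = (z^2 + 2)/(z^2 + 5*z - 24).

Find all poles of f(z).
The singularities of f are the zeros of the denominator. Factoring,
  z^2 + 5*z - 24 = (z + 8)*(z - 3)
so the candidates are z = -8, z = 3.

Check the numerator P(z) = z^2 + 2 at each one:
  P(-8) = 66 ≠ 0, so z = -8 is a (simple) pole.
  P(3) = 11 ≠ 0, so z = 3 is a (simple) pole.

Poles of f: {-8, 3}

Final answer: {-8, 3}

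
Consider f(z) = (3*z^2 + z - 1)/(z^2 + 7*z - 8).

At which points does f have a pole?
{-8, 1}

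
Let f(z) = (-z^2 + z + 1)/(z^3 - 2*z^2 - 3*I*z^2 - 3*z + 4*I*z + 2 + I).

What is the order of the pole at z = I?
Factor the denominator:
  z^3 - 2*z^2 - 3*I*z^2 - 3*z + 4*I*z + 2 + I = (z - I)^2*(z - 2 - I)

The numerator P(z) = -z^2 + z + 1 has P(I) = 2 + I ≠ 0, so no factor of (z - I) cancels.
Near z = I we can therefore write f(z) = g(z)/(z - I)^2 with g analytic at I and g(I) ≠ 0 (g is the numerator divided by the remaining denominator factors).

Hence z = I is a pole of order 2.

Final answer: 2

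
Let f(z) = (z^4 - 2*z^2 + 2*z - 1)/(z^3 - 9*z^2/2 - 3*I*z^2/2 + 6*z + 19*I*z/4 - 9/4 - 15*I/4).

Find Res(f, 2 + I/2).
459/40 + 487*I/40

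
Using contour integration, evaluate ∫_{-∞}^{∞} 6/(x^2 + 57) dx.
Let f(z) = 6/(z^2 + 57). The denominator has no real zeros and deg Q - deg P = 2 ≥ 2, so the integral of f over the upper semicircle |z| = R tends to 0 as R → ∞. Closing the contour in the upper half-plane,
  ∫_{-∞}^{∞} f(x) dx = 2πi · Σ Res(f, z_k)  over the poles with Im z_k > 0.

Zeros of the denominator: z^2 + 57 = 0 gives z = ±sqrt(57)*I.
Upper half-plane: z = sqrt(57)*I (simple).

Each pole is a simple zero of Q(z) = z^2 + 57, so Res(f, z₀) = P(z₀)/Q'(z₀) with P(z) = 6, Q'(z) = 2*z:
  Res(f, sqrt(57)*I) = (6)/(2*sqrt(57)*I) = -sqrt(57)*I/19

∫_{-∞}^{∞} f(x) dx = 2πi · (-sqrt(57)*I/19) = 2*sqrt(57)*pi/19

Final answer: 2*sqrt(57)*pi/19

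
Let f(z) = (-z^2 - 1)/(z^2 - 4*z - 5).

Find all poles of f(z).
{-1, 5}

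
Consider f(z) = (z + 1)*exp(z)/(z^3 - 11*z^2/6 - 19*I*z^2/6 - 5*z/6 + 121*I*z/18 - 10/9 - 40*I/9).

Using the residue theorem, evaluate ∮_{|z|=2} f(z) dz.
By the residue theorem, ∮_C f(z) dz = 2πi · (sum of the residues of f at the poles inside |z| = 2).

The denominator factors as (z - 1/2 + I/2)*(z - 2 - 2*I/3)*(z + 2/3 - 3*I), so the singularities of f are simple poles at z = 1/2 - I/2, z = 2 + 2*I/3, z = -2/3 + 3*I.
  |1/2 - I/2|² = 1/2 < 4 = 2², so this pole is inside the contour.
  |2 + 2*I/3|² = 40/9 > 4 = 2², so this pole is outside the contour.
  |-2/3 + 3*I|² = 85/9 > 4 = 2², so this pole is outside the contour.

With P(z) = (z + 1)*exp(z) and Q(z) = z^3 - 11*z^2/6 - 19*I*z^2/6 - 5*z/6 + 121*I*z/18 - 10/9 - 40*I/9, each pole is simple, so Res(f, z₀) = P(z₀)/Q'(z₀) with Q'(z) = 3*z^2 - 11*z/3 - 19*I*z/3 - 5/6 + 121*I/18.
  Res(f, 1/2 - I/2) = P(1/2 - I/2)/Q'(1/2 - I/2) = ((3/2 - I/2)*exp(1/2 - I/2))/(-35/6 + 35*I/9) = (-99/455 - 27*I/455)*exp(1/2 - I/2)

∮_C f(z) dz = 2πi · ((-99/455 - 27*I/455)*exp(1/2 - I/2)) = pi*(54/455 - 198*I/455)*exp(1/2 - I/2)

Final answer: pi*(54/455 - 198*I/455)*exp(1/2 - I/2)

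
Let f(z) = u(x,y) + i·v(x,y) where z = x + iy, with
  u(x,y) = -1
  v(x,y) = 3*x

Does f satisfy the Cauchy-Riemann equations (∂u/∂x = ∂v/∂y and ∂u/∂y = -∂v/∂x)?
∂u/∂x = 0
∂v/∂y = 0
∂u/∂y = 0
∂v/∂x = 3
∂u/∂y ≠ -∂v/∂x; the Cauchy-Riemann equations are not satisfied, so f is not analytic.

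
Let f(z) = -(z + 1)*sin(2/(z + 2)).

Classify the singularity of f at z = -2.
Let u = z + 2. Then
  sin(2/u) = Σ_{k≥0} (-1)^k (2)^(2k+1)/((2k+1)!·u^(2k+1)) = 2/u - 4/(3*u^3) + 4/(15*u^5) + ...
which has infinitely many negative powers of u, so sin(2/(z + 2)) has an essential singularity at z = -2.
The extra factor z + 1 is a nonzero polynomial; if the product had at most a pole at z = -2, dividing by that polynomial would leave sin(2/(z + 2)) with at most a pole too — contradiction. (Equivalently, the product's Laurent series still has infinitely many negative powers.)
So the singularity is essential.

Final answer: essential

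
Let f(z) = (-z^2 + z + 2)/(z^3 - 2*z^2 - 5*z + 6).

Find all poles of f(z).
The singularities of f are the zeros of the denominator. Factoring,
  z^3 - 2*z^2 - 5*z + 6 = (z + 2)*(z - 3)*(z - 1)
so the candidates are z = -2, z = 3, z = 1.

Check the numerator P(z) = -z^2 + z + 2 at each one:
  P(-2) = -4 ≠ 0, so z = -2 is a (simple) pole.
  P(3) = -4 ≠ 0, so z = 3 is a (simple) pole.
  P(1) = 2 ≠ 0, so z = 1 is a (simple) pole.

Poles of f: {-2, 1, 3}

Final answer: {-2, 1, 3}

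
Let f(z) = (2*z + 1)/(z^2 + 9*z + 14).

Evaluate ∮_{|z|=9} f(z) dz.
By the residue theorem, ∮_C f(z) dz = 2πi · (sum of the residues of f at the poles inside |z| = 9).

The denominator factors as (z + 2)*(z + 7), so the singularities of f are simple poles at z = -2, z = -7.
  |-2|² = 4 < 81 = 9², so this pole is inside the contour.
  |-7|² = 49 < 81 = 9², so this pole is inside the contour.

With P(z) = 2*z + 1 and Q(z) = z^2 + 9*z + 14, each pole is simple, so Res(f, z₀) = P(z₀)/Q'(z₀) with Q'(z) = 2*z + 9.
  Res(f, -2) = P(-2)/Q'(-2) = (-3)/(5) = -3/5
  Res(f, -7) = P(-7)/Q'(-7) = (-13)/(-5) = 13/5

Sum of residues inside C: 2
∮_C f(z) dz = 2πi · (2) = 4*I*pi

Final answer: 4*I*pi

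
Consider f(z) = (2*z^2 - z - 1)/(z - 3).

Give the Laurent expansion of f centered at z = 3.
Put w = z - (3), i.e. z = w + 3. The denominator is w, so it suffices to rewrite the numerator in powers of w.

P(z) = 2*z^2 - z - 1
P(w + 3) = 14 + 11*w + 2*w^2

Dividing each term by w:
  f = 14/w + 11 + 2*w

Substituting back w = z - 3:
  f(z) = 14/(z - 3) + 11 + 2*(z - 3)

The series is finite because the numerator is a polynomial; the negative powers form the principal part, and the coefficient of 1/(z - 3) gives Res(f, 3) = 14.

Final answer: 14/(z - 3) + 11 + 2*(z - 3)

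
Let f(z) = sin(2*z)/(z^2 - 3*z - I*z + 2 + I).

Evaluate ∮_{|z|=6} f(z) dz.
By the residue theorem, ∮_C f(z) dz = 2πi · (sum of the residues of f at the poles inside |z| = 6).

The denominator factors as (z - 1)*(z - 2 - I), so the singularities of f are simple poles at z = 1, z = 2 + I.
  |1|² = 1 < 36 = 6², so this pole is inside the contour.
  |2 + I|² = 5 < 36 = 6², so this pole is inside the contour.

With P(z) = sin(2*z) and Q(z) = z^2 - 3*z - I*z + 2 + I, each pole is simple, so Res(f, z₀) = P(z₀)/Q'(z₀) with Q'(z) = 2*z - 3 - I.
  Res(f, 1) = P(1)/Q'(1) = (sin(2))/(-1 - I) = (-1/2 + I/2)*sin(2)
  Res(f, 2 + I) = P(2 + I)/Q'(2 + I) = (sin(4 + 2*I))/(1 + I) = (1/2 - I/2)*sin(4 + 2*I)

Sum of residues inside C: (1/2 - I/2)*sin(4 + 2*I) + (-1/2 + I/2)*sin(2)
∮_C f(z) dz = 2πi · ((1/2 - I/2)*sin(4 + 2*I) + (-1/2 + I/2)*sin(2)) = pi*(1 + I)*sin(4 + 2*I) + pi*(-1 - I)*sin(2)

Final answer: pi*(1 + I)*sin(4 + 2*I) + pi*(-1 - I)*sin(2)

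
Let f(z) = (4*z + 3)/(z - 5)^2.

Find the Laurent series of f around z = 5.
Put w = z - (5), i.e. z = w + 5. The denominator is w^2, so it suffices to rewrite the numerator in powers of w.

P(z) = 4*z + 3
P(w + 5) = 23 + 4*w

Dividing each term by w^2:
  f = 23/w^2 + 4/w

Substituting back w = z - 5:
  f(z) = 23/(z - 5)^2 + 4/(z - 5)

The series is finite because the numerator is a polynomial; the negative powers form the principal part, and the coefficient of 1/(z - 5) gives Res(f, 5) = 4.

Final answer: 23/(z - 5)^2 + 4/(z - 5)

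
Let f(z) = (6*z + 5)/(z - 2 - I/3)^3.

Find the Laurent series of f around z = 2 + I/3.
Put w = z - (2 + I/3), i.e. z = w + 2 + I/3. The denominator is w^3, so it suffices to rewrite the numerator in powers of w.

P(z) = 6*z + 5
P(w + 2 + I/3) = 17 + 2*I + 6*w

Dividing each term by w^3:
  f = (17 + 2*I)/w^3 + 6/w^2

Substituting back w = z - 2 - I/3:
  f(z) = (17 + 2*I)/(z - 2 - I/3)^3 + 6/(z - 2 - I/3)^2

The series is finite because the numerator is a polynomial; the negative powers form the principal part.

Final answer: (17 + 2*I)/(z - 2 - I/3)^3 + 6/(z - 2 - I/3)^2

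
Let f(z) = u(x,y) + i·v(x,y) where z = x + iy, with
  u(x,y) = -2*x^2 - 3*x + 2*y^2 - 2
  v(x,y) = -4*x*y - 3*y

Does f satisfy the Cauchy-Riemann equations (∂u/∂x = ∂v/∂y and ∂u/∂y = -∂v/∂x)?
∂u/∂x = -4*x - 3
∂v/∂y = -4*x - 3
∂u/∂y = 4*y
∂v/∂x = -4*y
∂u/∂x = ∂v/∂y and ∂u/∂y = -∂v/∂x hold identically; f is analytic.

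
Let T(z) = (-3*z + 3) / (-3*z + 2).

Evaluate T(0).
Substitute z = 0:
  numerator:   -3*(0) + 3 = 3
  denominator: -3*(0) + 2 = 2
T(0) = (3)/(2) = 3/2

Final answer: 3/2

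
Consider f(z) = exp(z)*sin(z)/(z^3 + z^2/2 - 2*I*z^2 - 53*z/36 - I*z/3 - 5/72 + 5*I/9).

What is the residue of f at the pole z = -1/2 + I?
Write f(z) = P(z)/Q(z) with P(z) = exp(z)*sin(z) and Q(z) = z^3 + z^2/2 - 2*I*z^2 - 53*z/36 - I*z/3 - 5/72 + 5*I/9.
The denominator factors as Q(z) = (z + 1/2 - I)*(z + 1/2 - 2*I/3)*(z - 1/2 - I/3), so z = -1/2 + I is a simple zero of Q and P is analytic there; z = -1/2 + I is therefore a simple pole and
  Res(f, z₀) = P(z₀)/Q'(z₀).

Q'(z) = 3*z^2 + z - 4*I*z - 53/36 - I/3, so Q'(-1/2 + I) = -2/9 - I/3.
P(-1/2 + I) = -exp(-1/2 + I)*sin(1/2 - I).

Res(f, -1/2 + I) = (-exp(-1/2 + I)*sin(1/2 - I))/(-2/9 - I/3) = (18/13 - 27*I/13)*exp(-1/2 + I)*sin(1/2 - I)

Final answer: (18/13 - 27*I/13)*exp(-1/2 + I)*sin(1/2 - I)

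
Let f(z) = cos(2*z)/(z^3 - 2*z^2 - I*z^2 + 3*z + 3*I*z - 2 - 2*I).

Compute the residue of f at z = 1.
(2/5 - I/5)*cos(2)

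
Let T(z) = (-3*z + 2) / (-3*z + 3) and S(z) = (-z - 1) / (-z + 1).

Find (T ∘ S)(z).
(T ∘ S)(z) = T(S(z)) = ((-3)*S(z) + (2))/((-3)*S(z) + (3)). Multiply numerator and denominator by -z + 1:
  numerator:   (-3)*(-z - 1) + (2)*(-z + 1) = z + 5
  denominator: (-3)*(-z - 1) + (3)*(-z + 1) = 6
(T ∘ S)(z) = (z + 5)/6

Final answer: (z + 5)/6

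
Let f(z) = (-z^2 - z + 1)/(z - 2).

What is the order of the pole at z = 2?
Factor the denominator:
  z - 2 = (z - 2)

The numerator P(z) = -z^2 - z + 1 has P(2) = -5 ≠ 0, so no factor of (z - 2) cancels.
Near z = 2 we can therefore write f(z) = g(z)/(z - 2) with g analytic at 2 and g(2) ≠ 0 (g is just the numerator).

Hence z = 2 is a pole of order 1.

Final answer: 1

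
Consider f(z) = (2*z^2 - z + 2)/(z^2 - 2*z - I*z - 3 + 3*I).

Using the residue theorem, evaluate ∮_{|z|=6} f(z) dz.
pi*(-4 + 6*I)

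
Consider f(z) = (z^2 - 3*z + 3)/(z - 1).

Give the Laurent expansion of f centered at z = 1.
Put w = z - (1), i.e. z = w + 1. The denominator is w, so it suffices to rewrite the numerator in powers of w.

P(z) = z^2 - 3*z + 3
P(w + 1) = 1 - w + w^2

Dividing each term by w:
  f = 1/w - 1 + w

Substituting back w = z - 1:
  f(z) = 1/(z - 1) - 1 + (z - 1)

The series is finite because the numerator is a polynomial; the negative powers form the principal part, and the coefficient of 1/(z - 1) gives Res(f, 1) = 1.

Final answer: 1/(z - 1) - 1 + (z - 1)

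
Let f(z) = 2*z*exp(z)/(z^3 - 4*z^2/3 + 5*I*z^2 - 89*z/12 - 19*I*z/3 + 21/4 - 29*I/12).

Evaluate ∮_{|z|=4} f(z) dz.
By the residue theorem, ∮_C f(z) dz = 2πi · (sum of the residues of f at the poles inside |z| = 4).

The denominator factors as (z - 1/3 + I)*(z + 1/2 + 3*I)*(z - 3/2 + I), so the singularities of f are simple poles at z = 1/3 - I, z = -1/2 - 3*I, z = 3/2 - I.
  |1/3 - I|² = 10/9 < 16 = 4², so this pole is inside the contour.
  |-1/2 - 3*I|² = 37/4 < 16 = 4², so this pole is inside the contour.
  |3/2 - I|² = 13/4 < 16 = 4², so this pole is inside the contour.

With P(z) = 2*z*exp(z) and Q(z) = z^3 - 4*z^2/3 + 5*I*z^2 - 89*z/12 - 19*I*z/3 + 21/4 - 29*I/12, each pole is simple, so Res(f, z₀) = P(z₀)/Q'(z₀) with Q'(z) = 3*z^2 - 8*z/3 + 10*I*z - 89/12 - 19*I/3.
  Res(f, 1/3 - I) = P(1/3 - I)/Q'(1/3 - I) = ((2/3 - 2*I)*exp(1/3 - I))/(-35/36 - 7*I/3) = (744/1183 + 648*I/1183)*exp(1/3 - I)
  Res(f, -1/2 - 3*I) = P(-1/2 - 3*I)/Q'(-1/2 - 3*I) = ((-1 - 6*I)*exp(-1/2 - 3*I))/(-7/3 + 17*I/3) = (-285/338 + 177*I/338)*exp(-1/2 - 3*I)
  Res(f, 3/2 - I) = P(3/2 - I)/Q'(3/2 - I) = ((3 - 2*I)*exp(3/2 - I))/(7/3 + 7*I/3) = (3/14 - 15*I/14)*exp(3/2 - I)

Sum of residues inside C: (3/14 - 15*I/14)*exp(3/2 - I) + (744/1183 + 648*I/1183)*exp(1/3 - I) + (-285/338 + 177*I/338)*exp(-1/2 - 3*I)
∮_C f(z) dz = 2πi · ((3/14 - 15*I/14)*exp(3/2 - I) + (744/1183 + 648*I/1183)*exp(1/3 - I) + (-285/338 + 177*I/338)*exp(-1/2 - 3*I)) = pi*(15/7 + 3*I/7)*exp(3/2 - I) + pi*(-177/169 - 285*I/169)*exp(-1/2 - 3*I) + pi*(-1296/1183 + 1488*I/1183)*exp(1/3 - I)

Final answer: pi*(15/7 + 3*I/7)*exp(3/2 - I) + pi*(-177/169 - 285*I/169)*exp(-1/2 - 3*I) + pi*(-1296/1183 + 1488*I/1183)*exp(1/3 - I)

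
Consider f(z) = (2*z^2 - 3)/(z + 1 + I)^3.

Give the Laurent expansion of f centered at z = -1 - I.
Put w = z - (-1 - I), i.e. z = w - 1 - I. The denominator is w^3, so it suffices to rewrite the numerator in powers of w.

P(z) = 2*z^2 - 3
P(w - 1 - I) = -3 + 4*I + (-4 - 4*I)*w + 2*w^2

Dividing each term by w^3:
  f = (-3 + 4*I)/w^3 + (-4 - 4*I)/w^2 + 2/w

Substituting back w = z + 1 + I:
  f(z) = (-3 + 4*I)/(z + 1 + I)^3 + (-4 - 4*I)/(z + 1 + I)^2 + 2/(z + 1 + I)

The series is finite because the numerator is a polynomial; the negative powers form the principal part, and the coefficient of 1/(z + 1 + I) gives Res(f, -1 - I) = 2.

Final answer: (-3 + 4*I)/(z + 1 + I)^3 + (-4 - 4*I)/(z + 1 + I)^2 + 2/(z + 1 + I)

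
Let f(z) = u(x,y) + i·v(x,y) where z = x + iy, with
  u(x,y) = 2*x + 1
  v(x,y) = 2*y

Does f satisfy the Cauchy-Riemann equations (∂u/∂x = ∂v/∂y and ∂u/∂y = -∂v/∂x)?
∂u/∂x = 2
∂v/∂y = 2
∂u/∂y = 0
∂v/∂x = 0
∂u/∂x = ∂v/∂y and ∂u/∂y = -∂v/∂x hold identically; f is analytic.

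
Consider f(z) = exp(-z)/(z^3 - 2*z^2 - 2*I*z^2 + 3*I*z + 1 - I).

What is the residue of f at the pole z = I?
(1/2 + I/2)*exp(-I)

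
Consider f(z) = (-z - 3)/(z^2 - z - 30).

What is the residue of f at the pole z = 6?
Write f(z) = P(z)/Q(z) with P(z) = -z - 3 and Q(z) = z^2 - z - 30.
The denominator factors as Q(z) = (z + 5)*(z - 6), so z = 6 is a simple zero of Q and P is analytic there; z = 6 is therefore a simple pole and
  Res(f, z₀) = P(z₀)/Q'(z₀).

Q'(z) = 2*z - 1, so Q'(6) = 11.
P(6) = -9.

Res(f, 6) = (-9)/(11) = -9/11

Final answer: -9/11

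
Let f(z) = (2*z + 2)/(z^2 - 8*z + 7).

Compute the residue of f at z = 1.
-2/3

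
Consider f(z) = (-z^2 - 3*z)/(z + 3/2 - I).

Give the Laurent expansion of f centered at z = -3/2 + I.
Put w = z - (-3/2 + I), i.e. z = w - 3/2 + I. The denominator is w, so it suffices to rewrite the numerator in powers of w.

P(z) = -z^2 - 3*z
P(w - 3/2 + I) = 13/4 - 2*I*w - w^2

Dividing each term by w:
  f = 13/(4*w) - 2*I - w

Substituting back w = z + 3/2 - I:
  f(z) = 13/(4*(z + 3/2 - I)) - 2*I - (z + 3/2 - I)

The series is finite because the numerator is a polynomial; the negative powers form the principal part, and the coefficient of 1/(z + 3/2 - I) gives Res(f, -3/2 + I) = 13/4.

Final answer: 13/(4*(z + 3/2 - I)) - 2*I - (z + 3/2 - I)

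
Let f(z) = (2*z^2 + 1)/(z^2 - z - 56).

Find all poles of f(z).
The singularities of f are the zeros of the denominator. Factoring,
  z^2 - z - 56 = (z - 8)*(z + 7)
so the candidates are z = 8, z = -7.

Check the numerator P(z) = 2*z^2 + 1 at each one:
  P(8) = 129 ≠ 0, so z = 8 is a (simple) pole.
  P(-7) = 99 ≠ 0, so z = -7 is a (simple) pole.

Poles of f: {-7, 8}

Final answer: {-7, 8}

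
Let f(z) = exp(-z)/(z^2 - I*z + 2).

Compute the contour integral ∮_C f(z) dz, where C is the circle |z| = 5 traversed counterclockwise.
By the residue theorem, ∮_C f(z) dz = 2πi · (sum of the residues of f at the poles inside |z| = 5).

The denominator factors as (z + I)*(z - 2*I), so the singularities of f are simple poles at z = -I, z = 2*I.
  |-I|² = 1 < 25 = 5², so this pole is inside the contour.
  |2*I|² = 4 < 25 = 5², so this pole is inside the contour.

With P(z) = exp(-z) and Q(z) = z^2 - I*z + 2, each pole is simple, so Res(f, z₀) = P(z₀)/Q'(z₀) with Q'(z) = 2*z - I.
  Res(f, -I) = P(-I)/Q'(-I) = (exp(I))/(-3*I) = I*exp(I)/3
  Res(f, 2*I) = P(2*I)/Q'(2*I) = (exp(-2*I))/(3*I) = -I*exp(-2*I)/3

Sum of residues inside C: -I*exp(-2*I)/3 + I*exp(I)/3
∮_C f(z) dz = 2πi · (-I*exp(-2*I)/3 + I*exp(I)/3) = 2*pi*exp(-2*I)/3 - 2*pi*exp(I)/3

Final answer: 2*pi*exp(-2*I)/3 - 2*pi*exp(I)/3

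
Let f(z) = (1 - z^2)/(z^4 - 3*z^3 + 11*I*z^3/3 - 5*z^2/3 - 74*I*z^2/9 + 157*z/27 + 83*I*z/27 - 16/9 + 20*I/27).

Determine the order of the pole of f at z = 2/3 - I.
Factor the denominator:
  z^4 - 3*z^3 + 11*I*z^3/3 - 5*z^2/3 - 74*I*z^2/9 + 157*z/27 + 83*I*z/27 - 16/9 + 20*I/27 = (z - 2/3 + I)^2*(z - 2/3 + 2*I/3)*(z - 1 + I)

The numerator P(z) = 1 - z^2 has P(2/3 - I) = 14/9 + 4*I/3 ≠ 0, so no factor of (z - 2/3 + I) cancels.
Near z = 2/3 - I we can therefore write f(z) = g(z)/(z - 2/3 + I)^2 with g analytic at 2/3 - I and g(2/3 - I) ≠ 0 (g is the numerator divided by the remaining denominator factors).

Hence z = 2/3 - I is a pole of order 2.

Final answer: 2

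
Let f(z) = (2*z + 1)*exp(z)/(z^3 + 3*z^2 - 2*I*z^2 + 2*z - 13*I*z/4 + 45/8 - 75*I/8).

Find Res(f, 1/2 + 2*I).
Write f(z) = P(z)/Q(z) with P(z) = (2*z + 1)*exp(z) and Q(z) = z^3 + 3*z^2 - 2*I*z^2 + 2*z - 13*I*z/4 + 45/8 - 75*I/8.
The denominator factors as Q(z) = (z + 1/2 + 3*I/2)*(z - 1/2 - 2*I)*(z + 3 - 3*I/2), so z = 1/2 + 2*I is a simple zero of Q and P is analytic there; z = 1/2 + 2*I is therefore a simple pole and
  Res(f, z₀) = P(z₀)/Q'(z₀).

Q'(z) = 3*z^2 + 6*z - 4*I*z + 2 - 13*I/4, so Q'(1/2 + 2*I) = 7/4 + 51*I/4.
P(1/2 + 2*I) = (2 + 4*I)*exp(1/2 + 2*I).

Res(f, 1/2 + 2*I) = ((2 + 4*I)*exp(1/2 + 2*I))/(7/4 + 51*I/4) = (436/1325 - 148*I/1325)*exp(1/2 + 2*I)

Final answer: (436/1325 - 148*I/1325)*exp(1/2 + 2*I)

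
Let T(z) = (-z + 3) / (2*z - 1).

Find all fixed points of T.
T(z) = z means -z + 3 = z*(2*z - 1), i.e.
  2*z^2 - 3 = 0.
Discriminant: (0)^2 - 4*(2)*(-3) = 24, so the roots are real.
  z = (0 ± sqrt(24))/(2*(2))
Fixed points: {-sqrt(6)/2, sqrt(6)/2}

Final answer: {-sqrt(6)/2, sqrt(6)/2}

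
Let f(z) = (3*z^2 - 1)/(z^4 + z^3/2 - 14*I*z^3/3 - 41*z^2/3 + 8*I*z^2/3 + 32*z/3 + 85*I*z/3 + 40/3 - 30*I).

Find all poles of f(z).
{-3 + I, -1 + 3*I, 3/2 + 2*I/3, 2}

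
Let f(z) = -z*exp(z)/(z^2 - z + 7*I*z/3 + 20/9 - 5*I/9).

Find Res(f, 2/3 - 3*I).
Write f(z) = P(z)/Q(z) with P(z) = -z*exp(z) and Q(z) = z^2 - z + 7*I*z/3 + 20/9 - 5*I/9.
The denominator factors as Q(z) = (z - 1/3 - 2*I/3)*(z - 2/3 + 3*I), so z = 2/3 - 3*I is a simple zero of Q and P is analytic there; z = 2/3 - 3*I is therefore a simple pole and
  Res(f, z₀) = P(z₀)/Q'(z₀).

Q'(z) = 2*z - 1 + 7*I/3, so Q'(2/3 - 3*I) = 1/3 - 11*I/3.
P(2/3 - 3*I) = (-2/3 + 3*I)*exp(2/3 - 3*I).

Res(f, 2/3 - 3*I) = ((-2/3 + 3*I)*exp(2/3 - 3*I))/(1/3 - 11*I/3) = (-101/122 - 13*I/122)*exp(2/3 - 3*I)

Final answer: (-101/122 - 13*I/122)*exp(2/3 - 3*I)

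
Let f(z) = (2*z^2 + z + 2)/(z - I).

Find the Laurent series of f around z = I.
Put w = z - (I), i.e. z = w + I. The denominator is w, so it suffices to rewrite the numerator in powers of w.

P(z) = 2*z^2 + z + 2
P(w + I) = I + (1 + 4*I)*w + 2*w^2

Dividing each term by w:
  f = I/w + 1 + 4*I + 2*w

Substituting back w = z - I:
  f(z) = I/(z - I) + 1 + 4*I + 2*(z - I)

The series is finite because the numerator is a polynomial; the negative powers form the principal part, and the coefficient of 1/(z - I) gives Res(f, I) = I.

Final answer: I/(z - I) + 1 + 4*I + 2*(z - I)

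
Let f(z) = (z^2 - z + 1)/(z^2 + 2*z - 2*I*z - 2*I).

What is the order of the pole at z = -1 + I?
Factor the denominator:
  z^2 + 2*z - 2*I*z - 2*I = (z + 1 - I)^2

The numerator P(z) = z^2 - z + 1 has P(-1 + I) = 2 - 3*I ≠ 0, so no factor of (z + 1 - I) cancels.
Near z = -1 + I we can therefore write f(z) = g(z)/(z + 1 - I)^2 with g analytic at -1 + I and g(-1 + I) ≠ 0 (g is just the numerator).

Hence z = -1 + I is a pole of order 2.

Final answer: 2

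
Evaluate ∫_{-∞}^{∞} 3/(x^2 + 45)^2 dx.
sqrt(5)*pi/450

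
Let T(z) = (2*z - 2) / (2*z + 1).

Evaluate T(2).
Substitute z = 2:
  numerator:   2*(2) - 2 = 2
  denominator: 2*(2) + 1 = 5
T(2) = (2)/(5) = 2/5

Final answer: 2/5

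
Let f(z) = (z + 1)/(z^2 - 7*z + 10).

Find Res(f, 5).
Write f(z) = P(z)/Q(z) with P(z) = z + 1 and Q(z) = z^2 - 7*z + 10.
The denominator factors as Q(z) = (z - 2)*(z - 5), so z = 5 is a simple zero of Q and P is analytic there; z = 5 is therefore a simple pole and
  Res(f, z₀) = P(z₀)/Q'(z₀).

Q'(z) = 2*z - 7, so Q'(5) = 3.
P(5) = 6.

Res(f, 5) = (6)/(3) = 2

Final answer: 2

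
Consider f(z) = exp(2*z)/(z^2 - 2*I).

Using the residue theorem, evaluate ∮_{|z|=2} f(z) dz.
pi*(-1/2 - I/2)*exp(-2 - 2*I) + pi*(1/2 + I/2)*exp(2 + 2*I)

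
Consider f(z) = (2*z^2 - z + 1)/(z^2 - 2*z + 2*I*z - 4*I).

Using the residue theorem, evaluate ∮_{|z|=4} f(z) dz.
By the residue theorem, ∮_C f(z) dz = 2πi · (sum of the residues of f at the poles inside |z| = 4).

The denominator factors as (z - 2)*(z + 2*I), so the singularities of f are simple poles at z = 2, z = -2*I.
  |2|² = 4 < 16 = 4², so this pole is inside the contour.
  |-2*I|² = 4 < 16 = 4², so this pole is inside the contour.

With P(z) = 2*z^2 - z + 1 and Q(z) = z^2 - 2*z + 2*I*z - 4*I, each pole is simple, so Res(f, z₀) = P(z₀)/Q'(z₀) with Q'(z) = 2*z - 2 + 2*I.
  Res(f, 2) = P(2)/Q'(2) = (7)/(2 + 2*I) = 7/4 - 7*I/4
  Res(f, -2*I) = P(-2*I)/Q'(-2*I) = (-7 + 2*I)/(-2 - 2*I) = 5/4 - 9*I/4

Sum of residues inside C: 3 - 4*I
∮_C f(z) dz = 2πi · (3 - 4*I) = pi*(8 + 6*I)

Final answer: pi*(8 + 6*I)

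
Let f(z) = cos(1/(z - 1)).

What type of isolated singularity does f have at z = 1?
Let u = z - 1. Then
  cos(1/u) = Σ_{k≥0} (-1)^k (1)^(2k)/((2k)!·u^(2k)) = 1 - 1/(2*u^2) + 1/(24*u^4) + ...
which has infinitely many negative powers of u, so cos(1/(z - 1)) has an essential singularity at z = 1.
So the singularity is essential.

Final answer: essential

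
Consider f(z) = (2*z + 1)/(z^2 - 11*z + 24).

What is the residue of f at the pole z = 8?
17/5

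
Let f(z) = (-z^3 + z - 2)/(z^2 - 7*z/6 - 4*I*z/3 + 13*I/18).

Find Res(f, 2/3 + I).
Write f(z) = P(z)/Q(z) with P(z) = -z^3 + z - 2 and Q(z) = z^2 - 7*z/6 - 4*I*z/3 + 13*I/18.
The denominator factors as Q(z) = (z - 2/3 - I)*(z - 1/2 - I/3), so z = 2/3 + I is a simple zero of Q and P is analytic there; z = 2/3 + I is therefore a simple pole and
  Res(f, z₀) = P(z₀)/Q'(z₀).

Q'(z) = 2*z - 7/6 - 4*I/3, so Q'(2/3 + I) = 1/6 + 2*I/3.
P(2/3 + I) = 10/27 + 2*I/3.

Res(f, 2/3 + I) = (10/27 + 2*I/3)/(1/6 + 2*I/3) = 164/153 - 44*I/153

Final answer: 164/153 - 44*I/153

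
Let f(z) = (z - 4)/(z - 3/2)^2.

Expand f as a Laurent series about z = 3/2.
-5/(2*(z - 3/2)^2) + 1/(z - 3/2)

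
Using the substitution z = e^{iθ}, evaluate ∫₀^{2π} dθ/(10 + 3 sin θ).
Call the integral J. The integrand is 2π-periodic and we integrate over a full period, so shifting θ does not change the value (θ → θ + π/2 turns sin θ into cos θ). Hence
  J = ∫₀^{2π} dθ/(10 + 3 cos θ).
Put z = e^{iθ}: then cos θ = (z + 1/z)/2, dθ = dz/(iz), and z runs once counterclockwise around |z| = 1:
  J = ∮_{|z|=1} 1/(10 + 3*(z + 1/z)/2) · dz/(iz) = (2/i) ∮_{|z|=1} dz/(3*z^2 + 20*z + 3).
The roots of 3*z^2 + 20*z + 3 are z = (-10 ± sqrt(10^2 - 3^2))/3, with sqrt(91) = sqrt(91); their product is 1, so only z₊ = -10/3 + sqrt(91)/3 lies inside the unit circle (z₋ = -10/3 - sqrt(91)/3 lies outside).
z₊ is a simple zero of q(z) = 3*z^2 + 20*z + 3, so Res(1/q, z₊) = 1/q'(z₊) with q'(z) = 6*z + 20; and q'(z₊) = 3*(z₊ - z₋) = 2*sqrt(91).
Therefore J = (2/i) · 2πi · 1/(2*sqrt(91)) = 2*pi/(sqrt(91)) = 2*sqrt(91)*pi/91

Final answer: 2*sqrt(91)*pi/91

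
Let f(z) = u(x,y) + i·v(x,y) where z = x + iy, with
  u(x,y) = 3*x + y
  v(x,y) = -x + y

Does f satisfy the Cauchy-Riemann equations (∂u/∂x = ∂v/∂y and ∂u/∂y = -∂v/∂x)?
∂u/∂x = 3
∂v/∂y = 1
∂u/∂y = 1
∂v/∂x = -1
∂u/∂x ≠ ∂v/∂y; the Cauchy-Riemann equations are not satisfied, so f is not analytic.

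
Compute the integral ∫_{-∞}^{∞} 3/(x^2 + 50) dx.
3*sqrt(2)*pi/10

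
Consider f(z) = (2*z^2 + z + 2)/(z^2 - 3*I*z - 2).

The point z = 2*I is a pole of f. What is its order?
Factor the denominator:
  z^2 - 3*I*z - 2 = (z - 2*I)*(z - I)

The numerator P(z) = 2*z^2 + z + 2 has P(2*I) = -6 + 2*I ≠ 0, so no factor of (z - 2*I) cancels.
Near z = 2*I we can therefore write f(z) = g(z)/(z - 2*I) with g analytic at 2*I and g(2*I) ≠ 0 (g is the numerator divided by the remaining denominator factors).

Hence z = 2*I is a pole of order 1.

Final answer: 1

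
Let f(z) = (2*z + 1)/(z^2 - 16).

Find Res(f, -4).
Write f(z) = P(z)/Q(z) with P(z) = 2*z + 1 and Q(z) = z^2 - 16.
The denominator factors as Q(z) = (z - 4)*(z + 4), so z = -4 is a simple zero of Q and P is analytic there; z = -4 is therefore a simple pole and
  Res(f, z₀) = P(z₀)/Q'(z₀).

Q'(z) = 2*z, so Q'(-4) = -8.
P(-4) = -7.

Res(f, -4) = (-7)/(-8) = 7/8

Final answer: 7/8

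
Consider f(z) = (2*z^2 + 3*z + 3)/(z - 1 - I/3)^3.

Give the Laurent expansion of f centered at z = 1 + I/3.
(70/9 + 7*I/3)/(z - 1 - I/3)^3 + (7 + 4*I/3)/(z - 1 - I/3)^2 + 2/(z - 1 - I/3)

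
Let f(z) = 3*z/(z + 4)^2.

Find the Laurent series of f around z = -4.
Put w = z - (-4), i.e. z = w - 4. The denominator is w^2, so it suffices to rewrite the numerator in powers of w.

P(z) = 3*z
P(w - 4) = -12 + 3*w

Dividing each term by w^2:
  f = -12/w^2 + 3/w

Substituting back w = z + 4:
  f(z) = -12/(z + 4)^2 + 3/(z + 4)

The series is finite because the numerator is a polynomial; the negative powers form the principal part, and the coefficient of 1/(z + 4) gives Res(f, -4) = 3.

Final answer: -12/(z + 4)^2 + 3/(z + 4)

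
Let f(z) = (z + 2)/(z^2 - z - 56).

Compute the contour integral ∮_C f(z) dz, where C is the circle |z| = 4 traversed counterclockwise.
By the residue theorem, ∮_C f(z) dz = 2πi · (sum of the residues of f at the poles inside |z| = 4).

The denominator factors as (z - 8)*(z + 7), so the singularities of f are simple poles at z = 8, z = -7.
  |8|² = 64 > 16 = 4², so this pole is outside the contour.
  |-7|² = 49 > 16 = 4², so this pole is outside the contour.

No pole lies inside the contour, so f is analytic on and inside C and the integral is 0 (Cauchy's theorem).

Final answer: 0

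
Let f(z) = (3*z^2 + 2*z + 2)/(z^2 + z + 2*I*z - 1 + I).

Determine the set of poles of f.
The singularities of f are the zeros of the denominator. Factoring,
  z^2 + z + 2*I*z - 1 + I = (z + 1 + I)*(z + I)
so the candidates are z = -1 - I, z = -I.

Check the numerator P(z) = 3*z^2 + 2*z + 2 at each one:
  P(-1 - I) = 4*I ≠ 0, so z = -1 - I is a (simple) pole.
  P(-I) = -1 - 2*I ≠ 0, so z = -I is a (simple) pole.

Poles of f: {-1 - I, -I}

Final answer: {-1 - I, -I}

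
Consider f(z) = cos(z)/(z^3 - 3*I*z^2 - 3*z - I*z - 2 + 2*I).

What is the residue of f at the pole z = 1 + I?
Write f(z) = P(z)/Q(z) with P(z) = cos(z) and Q(z) = z^3 - 3*I*z^2 - 3*z - I*z - 2 + 2*I.
The denominator factors as Q(z) = (z - 2*I)*(z + 1)*(z - 1 - I), so z = 1 + I is a simple zero of Q and P is analytic there; z = 1 + I is therefore a simple pole and
  Res(f, z₀) = P(z₀)/Q'(z₀).

Q'(z) = 3*z^2 - 6*I*z - 3 - I, so Q'(1 + I) = 3 - I.
P(1 + I) = cos(1 + I).

Res(f, 1 + I) = (cos(1 + I))/(3 - I) = (3/10 + I/10)*cos(1 + I)

Final answer: (3/10 + I/10)*cos(1 + I)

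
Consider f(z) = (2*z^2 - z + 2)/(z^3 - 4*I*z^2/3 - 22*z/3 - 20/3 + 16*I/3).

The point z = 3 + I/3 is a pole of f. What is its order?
1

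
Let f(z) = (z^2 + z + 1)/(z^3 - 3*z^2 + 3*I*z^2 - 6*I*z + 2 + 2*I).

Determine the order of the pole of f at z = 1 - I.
3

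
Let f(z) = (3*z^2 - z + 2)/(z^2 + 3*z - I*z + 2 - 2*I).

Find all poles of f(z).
The singularities of f are the zeros of the denominator. Factoring,
  z^2 + 3*z - I*z + 2 - 2*I = (z + 2)*(z + 1 - I)
so the candidates are z = -2, z = -1 + I.

Check the numerator P(z) = 3*z^2 - z + 2 at each one:
  P(-2) = 16 ≠ 0, so z = -2 is a (simple) pole.
  P(-1 + I) = 3 - 7*I ≠ 0, so z = -1 + I is a (simple) pole.

Poles of f: {-2, -1 + I}

Final answer: {-2, -1 + I}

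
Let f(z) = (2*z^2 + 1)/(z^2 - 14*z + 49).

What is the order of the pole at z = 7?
2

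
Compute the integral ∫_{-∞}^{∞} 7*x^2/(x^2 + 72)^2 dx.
Let f(z) = 7*z^2/(z^2 + 72)^2. The denominator has no real zeros and deg Q - deg P = 2 ≥ 2, so the integral of f over the upper semicircle |z| = R tends to 0 as R → ∞. Closing the contour in the upper half-plane,
  ∫_{-∞}^{∞} f(x) dx = 2πi · Σ Res(f, z_k)  over the poles with Im z_k > 0.

Zeros of the denominator: z^2 + 72 = 0 gives z = ±6*sqrt(2)*I.
Upper half-plane: z = 6*sqrt(2)*I (a pole of order 2).

Write f(z) = g(z)/(z - 6*sqrt(2)*I)^2 with g(z) = 7*z^2/(z + 6*sqrt(2)*I)^2. For a double pole, Res(f, z₀) = g'(z₀):
  g'(z) = 84*sqrt(2)*I*z/(z + 6*sqrt(2)*I)^3
  Res(f, 6*sqrt(2)*I) = g'(6*sqrt(2)*I) = -7*sqrt(2)*I/48

∫_{-∞}^{∞} f(x) dx = 2πi · (-7*sqrt(2)*I/48) = 7*sqrt(2)*pi/24

Final answer: 7*sqrt(2)*pi/24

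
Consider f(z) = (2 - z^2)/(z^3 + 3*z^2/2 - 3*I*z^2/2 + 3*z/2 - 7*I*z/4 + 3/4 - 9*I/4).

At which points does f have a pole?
{-1 + I, -1/2 - I, 3*I/2}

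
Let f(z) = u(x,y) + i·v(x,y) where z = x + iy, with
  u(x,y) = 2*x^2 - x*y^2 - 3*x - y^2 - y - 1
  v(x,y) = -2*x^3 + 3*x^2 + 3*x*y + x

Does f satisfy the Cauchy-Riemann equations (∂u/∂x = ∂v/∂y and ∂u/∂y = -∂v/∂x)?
∂u/∂x = 4*x - y^2 - 3
∂v/∂y = 3*x
∂u/∂y = -2*x*y - 2*y - 1
∂v/∂x = -6*x^2 + 6*x + 3*y + 1
∂u/∂x ≠ ∂v/∂y and ∂u/∂y ≠ -∂v/∂x; the Cauchy-Riemann equations are not satisfied, so f is not analytic.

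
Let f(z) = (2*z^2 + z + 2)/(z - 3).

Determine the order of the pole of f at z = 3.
Factor the denominator:
  z - 3 = (z - 3)

The numerator P(z) = 2*z^2 + z + 2 has P(3) = 23 ≠ 0, so no factor of (z - 3) cancels.
Near z = 3 we can therefore write f(z) = g(z)/(z - 3) with g analytic at 3 and g(3) ≠ 0 (g is just the numerator).

Hence z = 3 is a pole of order 1.

Final answer: 1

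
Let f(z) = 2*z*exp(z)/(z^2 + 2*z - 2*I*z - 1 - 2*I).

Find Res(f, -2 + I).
Write f(z) = P(z)/Q(z) with P(z) = 2*z*exp(z) and Q(z) = z^2 + 2*z - 2*I*z - 1 - 2*I.
The denominator factors as Q(z) = (z - I)*(z + 2 - I), so z = -2 + I is a simple zero of Q and P is analytic there; z = -2 + I is therefore a simple pole and
  Res(f, z₀) = P(z₀)/Q'(z₀).

Q'(z) = 2*z + 2 - 2*I, so Q'(-2 + I) = -2.
P(-2 + I) = (-4 + 2*I)*exp(-2 + I).

Res(f, -2 + I) = ((-4 + 2*I)*exp(-2 + I))/(-2) = (2 - I)*exp(-2 + I)

Final answer: (2 - I)*exp(-2 + I)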